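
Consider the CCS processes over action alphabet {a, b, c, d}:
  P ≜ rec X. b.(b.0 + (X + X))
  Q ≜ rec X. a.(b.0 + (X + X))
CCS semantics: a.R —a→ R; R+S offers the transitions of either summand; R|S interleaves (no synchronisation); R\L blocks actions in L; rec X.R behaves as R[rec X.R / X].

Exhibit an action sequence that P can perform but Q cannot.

b

LTS(P): 3 reachable states
  p0 = rec X. b.(b.0 + (X + X)) has moves ··b··> p1
  p1 = b.0 + ((rec X. b.(b.0 + (X + X))) + (rec X. b.(b.0 + (X + X)))) has moves ··b··> p1, ··b··> p2
  p2 = 0 has moves deadlocked
LTS(Q): 3 reachable states
  q0 = rec X. a.(b.0 + (X + X)) has moves ··a··> q1
  q1 = b.0 + ((rec X. a.(b.0 + (X + X))) + (rec X. a.(b.0 + (X + X)))) has moves ··a··> q1, ··b··> q2
  q2 = 0 has moves deadlocked
Executing b from P (initial set {p0}):
  [1] b ⇒ {p1}
  — P admits the full trace.
Executing b from Q (initial set {q0}):
  [1] b ⇒ ∅ (Q stuck)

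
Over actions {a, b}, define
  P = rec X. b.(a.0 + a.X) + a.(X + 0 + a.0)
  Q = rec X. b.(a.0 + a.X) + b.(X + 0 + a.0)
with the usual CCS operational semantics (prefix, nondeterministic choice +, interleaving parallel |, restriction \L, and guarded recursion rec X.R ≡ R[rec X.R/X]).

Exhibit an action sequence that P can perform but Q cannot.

a

LTS(P): 4 reachable states
  u0 = rec X. b.(a.0 + a.X) + a.(X + 0 + a.0) has moves —a→ u1, —b→ u2
  u1 = (rec X. b.(a.0 + a.X) + a.(X + 0 + a.0)) + 0 + a.0 has moves —a→ u1, —a→ u3, —b→ u2
  u2 = a.0 + a.(rec X. b.(a.0 + a.X) + a.(X + 0 + a.0)) has moves —a→ u0, —a→ u3
  u3 = 0 has moves deadlocked
LTS(Q): 4 reachable states
  v0 = rec X. b.(a.0 + a.X) + b.(X + 0 + a.0) has moves —b→ v1, —b→ v2
  v1 = (rec X. b.(a.0 + a.X) + b.(X + 0 + a.0)) + 0 + a.0 has moves —a→ v3, —b→ v1, —b→ v2
  v2 = a.0 + a.(rec X. b.(a.0 + a.X) + b.(X + 0 + a.0)) has moves —a→ v0, —a→ v3
  v3 = 0 has moves deadlocked
Run σ = ⟨a⟩ on P: start {u0}
  step 1 (a): {u1}
  P completes σ.
Run σ = ⟨a⟩ on Q: start {v0}
  step 1 (a): ∅ (Q stuck)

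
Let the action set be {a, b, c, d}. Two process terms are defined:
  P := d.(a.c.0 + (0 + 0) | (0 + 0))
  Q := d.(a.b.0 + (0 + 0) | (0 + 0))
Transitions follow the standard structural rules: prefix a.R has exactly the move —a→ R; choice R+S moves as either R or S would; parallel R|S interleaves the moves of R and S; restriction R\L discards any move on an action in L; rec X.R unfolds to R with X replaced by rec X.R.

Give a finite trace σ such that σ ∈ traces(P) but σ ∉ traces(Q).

dac

P's transition system — 4 states:
  m0 = d.(a.c.0 + (0 + 0) | (0 + 0)) has moves --d--▸ m1
  m1 = a.c.0 + (0 + 0) | (0 + 0) has moves --a--▸ m2
  m2 = c.0 has moves --c--▸ m3
  m3 = 0 has moves deadlocked
Q's transition system — 4 states:
  n0 = d.(a.b.0 + (0 + 0) | (0 + 0)) has moves --d--▸ n1
  n1 = a.b.0 + (0 + 0) | (0 + 0) has moves --a--▸ n2
  n2 = b.0 has moves --b--▸ n3
  n3 = 0 has moves deadlocked
Executing dac from P (initial set {m0}):
  after d @ step 1: {m1}
  after a @ step 2: {m2}
  after c @ step 3: {m3}
  P completes σ.
Executing dac from Q (initial set {n0}):
  after d @ step 1: {n1}
  after a @ step 2: {n2}
  after c @ step 3: ∅ (Q stuck)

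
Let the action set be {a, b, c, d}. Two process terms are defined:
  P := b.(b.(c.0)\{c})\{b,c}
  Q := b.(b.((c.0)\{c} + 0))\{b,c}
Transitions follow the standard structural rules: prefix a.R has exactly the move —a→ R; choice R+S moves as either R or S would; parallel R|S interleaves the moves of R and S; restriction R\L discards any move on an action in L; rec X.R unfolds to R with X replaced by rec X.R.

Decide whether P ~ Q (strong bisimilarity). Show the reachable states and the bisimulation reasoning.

YES

P's transition system — 2 states:
  u0 = b.(b.(c.0)\{c})\{b,c} ⊢ —b→ u1
  u1 = (b.(c.0)\{c})\{b,c} ⊢ ·
Q's transition system — 2 states:
  v0 = b.(b.((c.0)\{c} + 0))\{b,c} ⊢ —b→ v1
  v1 = (b.((c.0)\{c} + 0))\{b,c} ⊢ ·
Bisimilarity quotient blocks:
  B0 = {u0, v0}
  B1 = {u1, v1}
u0 ∈ B0, v0 ∈ B0 → same block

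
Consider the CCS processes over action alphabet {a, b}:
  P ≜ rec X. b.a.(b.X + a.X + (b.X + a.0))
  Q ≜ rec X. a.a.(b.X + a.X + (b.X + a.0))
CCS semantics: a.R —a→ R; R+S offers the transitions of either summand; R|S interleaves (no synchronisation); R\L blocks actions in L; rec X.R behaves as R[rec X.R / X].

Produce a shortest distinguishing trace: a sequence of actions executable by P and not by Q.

b

Reachable graph of P (4 states):
  p0 = rec X. b.a.(b.X + a.X + (b.X + a.0)) | -b-> p1
  p1 = a.(b.(rec X. b.a.(b.X + a.X + (b.X + a.0))) + a.(rec X. b.a.(b.X + a.X + (b.X + a.0))) + (b.(rec X. b.a.(b.X + a.X + (b.X + a.0))) + a.0)) | -a-> p2
  p2 = b.(rec X. b.a.(b.X + a.X + (b.X + a.0))) + a.(rec X. b.a.(b.X + a.X + (b.X + a.0))) + (b.(rec X. b.a.(b.X + a.X + (b.X + a.0))) + a.0) | -a-> p0, -a-> p3, -b-> p0
  p3 = 0 | (no moves)
Reachable graph of Q (4 states):
  q0 = rec X. a.a.(b.X + a.X + (b.X + a.0)) | -a-> q1
  q1 = a.(b.(rec X. a.a.(b.X + a.X + (b.X + a.0))) + a.(rec X. a.a.(b.X + a.X + (b.X + a.0))) + (b.(rec X. a.a.(b.X + a.X + (b.X + a.0))) + a.0)) | -a-> q2
  q2 = b.(rec X. a.a.(b.X + a.X + (b.X + a.0))) + a.(rec X. a.a.(b.X + a.X + (b.X + a.0))) + (b.(rec X. a.a.(b.X + a.X + (b.X + a.0))) + a.0) | -a-> q0, -a-> q3, -b-> q0
  q3 = 0 | (no moves)
Run σ = ⟨b⟩ on P: start {p0}
  step 1 (b): {p1}
  ✓ P
Run σ = ⟨b⟩ on Q: start {q0}
  step 1 (b): no successor for Q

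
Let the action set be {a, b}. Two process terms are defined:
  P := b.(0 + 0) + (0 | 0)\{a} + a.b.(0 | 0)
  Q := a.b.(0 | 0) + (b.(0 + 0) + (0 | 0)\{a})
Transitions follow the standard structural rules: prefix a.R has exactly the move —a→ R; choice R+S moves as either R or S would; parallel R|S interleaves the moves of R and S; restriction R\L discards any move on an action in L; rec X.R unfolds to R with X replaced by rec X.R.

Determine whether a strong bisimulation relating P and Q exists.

YES

Reachable graph of P (4 states):
  u0 = b.(0 + 0) + (0 | 0)\{a} + a.b.(0 | 0) → —a→ u1, —b→ u2
  u1 = b.(0 | 0) → —b→ u3
  u2 = 0 + 0 → (no moves)
  u3 = 0 | 0 → (no moves)
Reachable graph of Q (4 states):
  v0 = a.b.(0 | 0) + (b.(0 + 0) + (0 | 0)\{a}) → —a→ v1, —b→ v2
  v1 = b.(0 | 0) → —b→ v3
  v2 = 0 + 0 → (no moves)
  v3 = 0 | 0 → (no moves)
Bisimilarity quotient blocks:
  B0 = {u0, v0}
  B1 = {u1, v1}
  B2 = {u2, u3, v2, v3}
u0 ∈ B0, v0 ∈ B0 → same block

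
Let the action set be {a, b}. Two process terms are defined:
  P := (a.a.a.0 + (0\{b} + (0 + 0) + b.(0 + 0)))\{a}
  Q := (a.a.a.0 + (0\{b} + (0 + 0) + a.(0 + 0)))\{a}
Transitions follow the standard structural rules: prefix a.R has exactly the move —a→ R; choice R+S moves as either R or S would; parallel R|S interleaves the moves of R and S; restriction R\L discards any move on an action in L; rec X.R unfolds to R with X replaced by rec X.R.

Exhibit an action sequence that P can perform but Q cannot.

P's transition system — 2 states:
  p0 = (a.a.a.0 + (0\{b} + (0 + 0) + b.(0 + 0)))\{a} :: -b-> p1
  p1 = (0 + 0)\{a} :: (no moves)
Q's transition system — 1 states:
  q0 = (a.a.a.0 + (0\{b} + (0 + 0) + a.(0 + 0)))\{a} :: (no moves)
Trace ⟨b⟩ through P, begin at {p0}:
  after b @ step 1: {p1}
  — P admits the full trace.
Trace ⟨b⟩ through Q, begin at {q0}:
  after b @ step 1: ∅ (Q stuck)

b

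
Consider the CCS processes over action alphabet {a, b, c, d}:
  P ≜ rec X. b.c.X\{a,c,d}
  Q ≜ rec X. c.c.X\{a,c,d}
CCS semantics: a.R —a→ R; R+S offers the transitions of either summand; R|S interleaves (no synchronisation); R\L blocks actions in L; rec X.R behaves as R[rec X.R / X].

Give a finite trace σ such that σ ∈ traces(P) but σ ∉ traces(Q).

b

LTS(P): 4 reachable states
  m0 = rec X. b.c.X\{a,c,d} → --b--▸ m1
  m1 = c.(rec X. b.c.X\{a,c,d})\{a,c,d} → --c--▸ m2
  m2 = (rec X. b.c.X\{a,c,d})\{a,c,d} → --b--▸ m3
  m3 = (c.(rec X. b.c.X\{a,c,d})\{a,c,d})\{a,c,d} → ∅
LTS(Q): 3 reachable states
  n0 = rec X. c.c.X\{a,c,d} → --c--▸ n1
  n1 = c.(rec X. c.c.X\{a,c,d})\{a,c,d} → --c--▸ n2
  n2 = (rec X. c.c.X\{a,c,d})\{a,c,d} → ∅
Executing b from P (initial set {m0}):
  after b @ step 1: {m1}
  ✓ P
Executing b from Q (initial set {n0}):
  after b @ step 1: ∅ (Q stuck)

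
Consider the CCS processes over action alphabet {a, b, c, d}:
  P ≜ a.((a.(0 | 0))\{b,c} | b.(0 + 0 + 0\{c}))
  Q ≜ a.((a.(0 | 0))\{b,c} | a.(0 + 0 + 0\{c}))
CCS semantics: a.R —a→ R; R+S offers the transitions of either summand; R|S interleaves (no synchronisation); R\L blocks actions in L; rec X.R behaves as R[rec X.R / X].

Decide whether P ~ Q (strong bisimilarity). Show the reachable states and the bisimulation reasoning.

Reachable graph of P (5 states):
  p0 = a.((a.(0 | 0))\{b,c} | b.(0 + 0 + 0\{c})) has moves —a→ p1
  p1 = (a.(0 | 0))\{b,c} | b.(0 + 0 + 0\{c}) has moves —a→ p2, —b→ p3
  p2 = (0 | 0)\{b,c} | b.(0 + 0 + 0\{c}) has moves —b→ p4
  p3 = (a.(0 | 0))\{b,c} | (0 + 0 + 0\{c}) has moves —a→ p4
  p4 = (0 | 0)\{b,c} | (0 + 0 + 0\{c}) has moves stopped
Reachable graph of Q (5 states):
  q0 = a.((a.(0 | 0))\{b,c} | a.(0 + 0 + 0\{c})) has moves —a→ q1
  q1 = (a.(0 | 0))\{b,c} | a.(0 + 0 + 0\{c}) has moves —a→ q2, —a→ q3
  q2 = (0 | 0)\{b,c} | a.(0 + 0 + 0\{c}) has moves —a→ q4
  q3 = (a.(0 | 0))\{b,c} | (0 + 0 + 0\{c}) has moves —a→ q4
  q4 = (0 | 0)\{b,c} | (0 + 0 + 0\{c}) has moves stopped
Bisimilarity quotient blocks:
  B0 = {p0}
  B1 = {p1}
  B2 = {p2}
  B3 = {p4, q4}
  B4 = {p3, q2, q3}
  B5 = {q0}
  B6 = {q1}
p0 ∈ B0, q0 ∈ B5 → different blocks

P ≁ Q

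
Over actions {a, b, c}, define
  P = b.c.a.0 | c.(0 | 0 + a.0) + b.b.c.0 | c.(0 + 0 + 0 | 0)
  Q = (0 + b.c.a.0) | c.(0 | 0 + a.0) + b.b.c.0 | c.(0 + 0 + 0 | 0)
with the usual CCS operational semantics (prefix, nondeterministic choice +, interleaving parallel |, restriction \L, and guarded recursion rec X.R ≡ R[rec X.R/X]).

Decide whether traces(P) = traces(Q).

P's transition system — 19 states:
  m0 = b.c.a.0 | c.(0 | 0 + a.0) + b.b.c.0 | c.(0 + 0 + 0 | 0) → ··b··> m1, ··b··> m2, ··c··> m3, ··c··> m4
  m1 = b.c.0 | c.(0 + 0 + 0 | 0) → ··b··> m5, ··c··> m6
  m2 = c.a.0 | c.(0 | 0 + a.0) → ··c··> m7, ··c··> m8
  m3 = b.b.c.0 | (0 + 0 + 0 | 0) → ··b··> m6
  m4 = b.c.a.0 | (0 | 0 + a.0) → ··a··> m9, ··b··> m8
  m5 = c.0 | c.(0 + 0 + 0 | 0) → ··c··> m10, ··c··> m11
  m6 = b.c.0 | (0 + 0 + 0 | 0) → ··b··> m11
  m7 = a.0 | c.(0 | 0 + a.0) → ··a··> m12, ··c··> m13
  m8 = c.a.0 | (0 | 0 + a.0) → ··a··> m14, ··c··> m13
  m9 = b.c.a.0 | 0 → ··b··> m14
  m10 = 0 | c.(0 + 0 + 0 | 0) → ··c··> m15
  m11 = c.0 | (0 + 0 + 0 | 0) → ··c··> m15
  m12 = 0 | c.(0 | 0 + a.0) → ··c··> m16
  m13 = a.0 | (0 | 0 + a.0) → ··a··> m16, ··a··> m17
  m14 = c.a.0 | 0 → ··c··> m17
  m15 = 0 | (0 + 0 + 0 | 0) → (no moves)
  m16 = 0 | (0 | 0 + a.0) → ··a··> m18
  m17 = a.0 | 0 → ··a··> m18
  m18 = 0 | 0 → (no moves)
Q's transition system — 19 states:
  n0 = (0 + b.c.a.0) | c.(0 | 0 + a.0) + b.b.c.0 | c.(0 + 0 + 0 | 0) → ··b··> n1, ··b··> n2, ··c··> n3, ··c··> n4
  n1 = b.c.0 | c.(0 + 0 + 0 | 0) → ··b··> n5, ··c··> n6
  n2 = c.a.0 | c.(0 | 0 + a.0) → ··c··> n7, ··c··> n8
  n3 = (0 + b.c.a.0) | (0 | 0 + a.0) → ··a··> n9, ··b··> n8
  n4 = b.b.c.0 | (0 + 0 + 0 | 0) → ··b··> n6
  n5 = c.0 | c.(0 + 0 + 0 | 0) → ··c··> n10, ··c··> n11
  n6 = b.c.0 | (0 + 0 + 0 | 0) → ··b··> n11
  n7 = a.0 | c.(0 | 0 + a.0) → ··a··> n12, ··c··> n13
  n8 = c.a.0 | (0 | 0 + a.0) → ··a··> n14, ··c··> n13
  n9 = (0 + b.c.a.0) | 0 → ··b··> n14
  n10 = 0 | c.(0 + 0 + 0 | 0) → ··c··> n15
  n11 = c.0 | (0 + 0 + 0 | 0) → ··c··> n15
  n12 = 0 | c.(0 | 0 + a.0) → ··c··> n16
  n13 = a.0 | (0 | 0 + a.0) → ··a··> n16, ··a··> n17
  n14 = c.a.0 | 0 → ··c··> n17
  n15 = 0 | (0 + 0 + 0 | 0) → (no moves)
  n16 = 0 | (0 | 0 + a.0) → ··a··> n18
  n17 = a.0 | 0 → ··a··> n18
  n18 = 0 | 0 → (no moves)
Coarsest stable partition (strong bisimilarity classes):
  B0 = {m0, n0}
  B1 = {m1, n1}
  B2 = {m5, n5}
  B3 = {m10, m11, n10, n11}
  B4 = {m15, m18, n15, n18}
  B5 = {m6, n6}
  B6 = {m4, n3}
  B7 = {m7, m8, n7, n8}
  B8 = {m12, m14, n12, n14}
  B9 = {m16, m17, n16, n17}
  B10 = {m13, n13}
  B11 = {m9, n9}
  B12 = {m3, n4}
  B13 = {m2, n2}
m0 ∈ B0, n0 ∈ B0 → same block
Bisimilar ⇒ trace-equivalent.

YES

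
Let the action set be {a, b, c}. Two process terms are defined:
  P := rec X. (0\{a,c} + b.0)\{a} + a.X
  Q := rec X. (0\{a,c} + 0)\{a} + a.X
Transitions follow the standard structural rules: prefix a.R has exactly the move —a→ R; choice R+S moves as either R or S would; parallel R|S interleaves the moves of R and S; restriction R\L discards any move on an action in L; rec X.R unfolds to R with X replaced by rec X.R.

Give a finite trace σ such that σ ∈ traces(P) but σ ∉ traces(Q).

b

Reachable graph of P (2 states):
  u0 = rec X. (0\{a,c} + b.0)\{a} + a.X | ··a··> u0, ··b··> u1
  u1 = 0\{a} | deadlocked
Reachable graph of Q (1 states):
  v0 = rec X. (0\{a,c} + 0)\{a} + a.X | ··a··> v0
Trace ⟨b⟩ through P, begin at {u0}:
  step 1 (b): {u1}
  ✓ P
Trace ⟨b⟩ through Q, begin at {v0}:
  step 1 (b): no successor for Q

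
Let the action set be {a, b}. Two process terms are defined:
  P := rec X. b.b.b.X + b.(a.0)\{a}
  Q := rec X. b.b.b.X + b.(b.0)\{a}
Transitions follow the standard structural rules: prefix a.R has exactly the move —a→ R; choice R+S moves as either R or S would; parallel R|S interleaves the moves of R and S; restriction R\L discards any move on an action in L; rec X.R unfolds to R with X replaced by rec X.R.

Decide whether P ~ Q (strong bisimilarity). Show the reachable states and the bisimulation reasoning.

LTS(P): 4 reachable states
  m0 = rec X. b.b.b.X + b.(a.0)\{a} | —b→ m1, —b→ m2
  m1 = (a.0)\{a} | stopped
  m2 = b.b.(rec X. b.b.b.X + b.(a.0)\{a}) | —b→ m3
  m3 = b.(rec X. b.b.b.X + b.(a.0)\{a}) | —b→ m0
LTS(Q): 5 reachable states
  n0 = rec X. b.b.b.X + b.(b.0)\{a} | —b→ n1, —b→ n2
  n1 = (b.0)\{a} | —b→ n3
  n2 = b.b.(rec X. b.b.b.X + b.(b.0)\{a}) | —b→ n4
  n3 = 0\{a} | stopped
  n4 = b.(rec X. b.b.b.X + b.(b.0)\{a}) | —b→ n0
Bisimilarity quotient blocks:
  B0 = {m0}
  B1 = {m2}
  B2 = {m3}
  B3 = {m1, n3}
  B4 = {n0}
  B5 = {n1}
  B6 = {n2}
  B7 = {n4}
m0 ∈ B0, n0 ∈ B4 → different blocks

not bisimilar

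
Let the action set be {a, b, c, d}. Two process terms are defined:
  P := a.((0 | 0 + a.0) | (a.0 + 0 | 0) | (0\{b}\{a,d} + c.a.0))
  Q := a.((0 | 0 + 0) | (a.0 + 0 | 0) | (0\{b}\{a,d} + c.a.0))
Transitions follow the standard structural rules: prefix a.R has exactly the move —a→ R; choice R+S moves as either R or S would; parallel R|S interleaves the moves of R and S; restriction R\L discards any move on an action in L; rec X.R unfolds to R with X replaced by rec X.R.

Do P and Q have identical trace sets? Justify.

traces(P) ≠ traces(Q) — witness ⟨aaa⟩

LTS(P): 13 reachable states
  p0 = a.((0 | 0 + a.0) | (a.0 + 0 | 0) | (0\{b}\{a,d} + c.a.0)) | —a→ p1
  p1 = (0 | 0 + a.0) | (a.0 + 0 | 0) | (0\{b}\{a,d} + c.a.0) | —a→ p2, —a→ p3, —c→ p4
  p2 = (0 | 0 + a.0) | 0 | (0\{b}\{a,d} + c.a.0) | —a→ p5, —c→ p6
  p3 = 0 | (a.0 + 0 | 0) | (0\{b}\{a,d} + c.a.0) | —a→ p5, —c→ p7
  p4 = (0 | 0 + a.0) | (a.0 + 0 | 0) | a.0 | —a→ p6, —a→ p7, —a→ p8
  p5 = 0 | 0 | (0\{b}\{a,d} + c.a.0) | —c→ p9
  p6 = (0 | 0 + a.0) | 0 | a.0 | —a→ p10, —a→ p9
  p7 = 0 | (a.0 + 0 | 0) | a.0 | —a→ p11, —a→ p9
  p8 = (0 | 0 + a.0) | (a.0 + 0 | 0) | 0 | —a→ p10, —a→ p11
  p9 = 0 | 0 | a.0 | —a→ p12
  p10 = (0 | 0 + a.0) | 0 | 0 | —a→ p12
  p11 = 0 | (a.0 + 0 | 0) | 0 | —a→ p12
  p12 = 0 | 0 | 0 | deadlocked
LTS(Q): 7 reachable states
  q0 = a.((0 | 0 + 0) | (a.0 + 0 | 0) | (0\{b}\{a,d} + c.a.0)) | —a→ q1
  q1 = (0 | 0 + 0) | (a.0 + 0 | 0) | (0\{b}\{a,d} + c.a.0) | —a→ q2, —c→ q3
  q2 = (0 | 0 + 0) | 0 | (0\{b}\{a,d} + c.a.0) | —c→ q4
  q3 = (0 | 0 + 0) | (a.0 + 0 | 0) | a.0 | —a→ q4, —a→ q5
  q4 = (0 | 0 + 0) | 0 | a.0 | —a→ q6
  q5 = (0 | 0 + 0) | (a.0 + 0 | 0) | 0 | —a→ q6
  q6 = (0 | 0 + 0) | 0 | 0 | deadlocked
Run σ = ⟨aaa⟩ on P: start {p0}
  [1] a ⇒ {p1}
  [2] a ⇒ {p2, p3}
  [3] a ⇒ {p5}
  ✓ P
Run σ = ⟨aaa⟩ on Q: start {q0}
  [1] a ⇒ {q1}
  [2] a ⇒ {q2}
  [3] a ⇒ ∅  — Q cannot continue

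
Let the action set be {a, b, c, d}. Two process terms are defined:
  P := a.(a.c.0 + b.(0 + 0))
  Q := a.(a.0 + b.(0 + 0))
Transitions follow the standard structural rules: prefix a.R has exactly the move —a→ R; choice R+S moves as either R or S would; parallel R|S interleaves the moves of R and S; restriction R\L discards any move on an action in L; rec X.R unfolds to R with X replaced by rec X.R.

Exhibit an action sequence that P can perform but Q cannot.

aac

P's transition system — 5 states:
  u0 = a.(a.c.0 + b.(0 + 0)) ⊢ -a-> u1
  u1 = a.c.0 + b.(0 + 0) ⊢ -a-> u2, -b-> u3
  u2 = c.0 ⊢ -c-> u4
  u3 = 0 + 0 ⊢ ·
  u4 = 0 ⊢ ·
Q's transition system — 4 states:
  v0 = a.(a.0 + b.(0 + 0)) ⊢ -a-> v1
  v1 = a.0 + b.(0 + 0) ⊢ -a-> v2, -b-> v3
  v2 = 0 ⊢ ·
  v3 = 0 + 0 ⊢ ·
Executing aac from P (initial set {u0}):
  step 1 (a): {u1}
  step 2 (a): {u2}
  step 3 (c): {u4}
  — P admits the full trace.
Executing aac from Q (initial set {v0}):
  step 1 (a): {v1}
  step 2 (a): {v2}
  step 3 (c): ∅  — Q cannot continue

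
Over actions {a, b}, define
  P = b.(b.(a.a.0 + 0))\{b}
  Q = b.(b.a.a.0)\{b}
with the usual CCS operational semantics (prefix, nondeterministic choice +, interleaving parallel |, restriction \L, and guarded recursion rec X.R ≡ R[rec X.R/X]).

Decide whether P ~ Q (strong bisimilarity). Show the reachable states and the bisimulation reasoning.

YES

P's transition system — 2 states:
  u0 = b.(b.(a.a.0 + 0))\{b} has moves --b--▸ u1
  u1 = (b.(a.a.0 + 0))\{b} has moves stopped
Q's transition system — 2 states:
  v0 = b.(b.a.a.0)\{b} has moves --b--▸ v1
  v1 = (b.a.a.0)\{b} has moves stopped
Bisimilarity quotient blocks:
  B0 = {u0, v0}
  B1 = {u1, v1}
u0 ∈ B0, v0 ∈ B0 → same block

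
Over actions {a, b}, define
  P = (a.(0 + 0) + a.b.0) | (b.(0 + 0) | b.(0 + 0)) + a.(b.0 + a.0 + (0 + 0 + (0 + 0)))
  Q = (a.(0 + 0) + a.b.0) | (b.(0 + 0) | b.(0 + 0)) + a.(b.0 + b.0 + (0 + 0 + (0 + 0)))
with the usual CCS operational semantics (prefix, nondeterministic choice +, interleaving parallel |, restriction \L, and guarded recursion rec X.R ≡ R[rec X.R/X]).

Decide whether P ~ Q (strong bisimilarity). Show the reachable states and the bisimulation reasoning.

LTS(P): 18 reachable states
  u0 = (a.(0 + 0) + a.b.0) | (b.(0 + 0) | b.(0 + 0)) + a.(b.0 + a.0 + (0 + 0 + (0 + 0))) | =a=> u1, =a=> u2, =a=> u3, =b=> u4, =b=> u5
  u1 = (0 + 0) | (b.(0 + 0) | b.(0 + 0)) | =b=> u6, =b=> u7
  u2 = b.0 + a.0 + (0 + 0 + (0 + 0)) | =a=> u8, =b=> u8
  u3 = b.0 | (b.(0 + 0) | b.(0 + 0)) | =b=> u10, =b=> u11, =b=> u9
  u4 = (a.(0 + 0) + a.b.0) | ((0 + 0) | b.(0 + 0)) | =a=> u10, =a=> u6, =b=> u12
  u5 = (a.(0 + 0) + a.b.0) | (b.(0 + 0) | (0 + 0)) | =a=> u11, =a=> u7, =b=> u12
  u6 = (0 + 0) | ((0 + 0) | b.(0 + 0)) | =b=> u13
  u7 = (0 + 0) | (b.(0 + 0) | (0 + 0)) | =b=> u13
  u8 = 0 | ∅
  u9 = 0 | (b.(0 + 0) | b.(0 + 0)) | =b=> u14, =b=> u15
  u10 = b.0 | ((0 + 0) | b.(0 + 0)) | =b=> u14, =b=> u16
  u11 = b.0 | (b.(0 + 0) | (0 + 0)) | =b=> u15, =b=> u16
  u12 = (a.(0 + 0) + a.b.0) | ((0 + 0) | (0 + 0)) | =a=> u13, =a=> u16
  u13 = (0 + 0) | ((0 + 0) | (0 + 0)) | ∅
  u14 = 0 | ((0 + 0) | b.(0 + 0)) | =b=> u17
  u15 = 0 | (b.(0 + 0) | (0 + 0)) | =b=> u17
  u16 = b.0 | ((0 + 0) | (0 + 0)) | =b=> u17
  u17 = 0 | ((0 + 0) | (0 + 0)) | ∅
LTS(Q): 18 reachable states
  v0 = (a.(0 + 0) + a.b.0) | (b.(0 + 0) | b.(0 + 0)) + a.(b.0 + b.0 + (0 + 0 + (0 + 0))) | =a=> v1, =a=> v2, =a=> v3, =b=> v4, =b=> v5
  v1 = (0 + 0) | (b.(0 + 0) | b.(0 + 0)) | =b=> v6, =b=> v7
  v2 = b.0 + b.0 + (0 + 0 + (0 + 0)) | =b=> v8
  v3 = b.0 | (b.(0 + 0) | b.(0 + 0)) | =b=> v10, =b=> v11, =b=> v9
  v4 = (a.(0 + 0) + a.b.0) | ((0 + 0) | b.(0 + 0)) | =a=> v10, =a=> v6, =b=> v12
  v5 = (a.(0 + 0) + a.b.0) | (b.(0 + 0) | (0 + 0)) | =a=> v11, =a=> v7, =b=> v12
  v6 = (0 + 0) | ((0 + 0) | b.(0 + 0)) | =b=> v13
  v7 = (0 + 0) | (b.(0 + 0) | (0 + 0)) | =b=> v13
  v8 = 0 | ∅
  v9 = 0 | (b.(0 + 0) | b.(0 + 0)) | =b=> v14, =b=> v15
  v10 = b.0 | ((0 + 0) | b.(0 + 0)) | =b=> v14, =b=> v16
  v11 = b.0 | (b.(0 + 0) | (0 + 0)) | =b=> v15, =b=> v16
  v12 = (a.(0 + 0) + a.b.0) | ((0 + 0) | (0 + 0)) | =a=> v13, =a=> v16
  v13 = (0 + 0) | ((0 + 0) | (0 + 0)) | ∅
  v14 = 0 | ((0 + 0) | b.(0 + 0)) | =b=> v17
  v15 = 0 | (b.(0 + 0) | (0 + 0)) | =b=> v17
  v16 = b.0 | ((0 + 0) | (0 + 0)) | =b=> v17
  v17 = 0 | ((0 + 0) | (0 + 0)) | ∅
Partition-refinement fixed point:
  B0 = {u0}
  B1 = {u1, u10, u11, u9, v1, v10, v11, v9}
  B2 = {u14, u15, u16, u6, u7, v14, v15, v16, v2, v6, v7}
  B3 = {u13, u17, u8, v13, v17, v8}
  B4 = {u4, u5, v4, v5}
  B5 = {u12, v12}
  B6 = {u2}
  B7 = {u3, v3}
  B8 = {v0}
u0 ∈ B0, v0 ∈ B8 → different blocks

P ≁ Q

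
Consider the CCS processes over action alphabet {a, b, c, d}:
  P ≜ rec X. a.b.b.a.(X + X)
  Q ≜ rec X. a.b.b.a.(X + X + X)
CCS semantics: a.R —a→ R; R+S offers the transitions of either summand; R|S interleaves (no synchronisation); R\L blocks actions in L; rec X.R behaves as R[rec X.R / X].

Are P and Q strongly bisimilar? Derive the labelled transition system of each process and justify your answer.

YES

P's transition system — 5 states:
  s0 = rec X. a.b.b.a.(X + X) ⊢ —a→ s1
  s1 = b.b.a.((rec X. a.b.b.a.(X + X)) + (rec X. a.b.b.a.(X + X))) ⊢ —b→ s2
  s2 = b.a.((rec X. a.b.b.a.(X + X)) + (rec X. a.b.b.a.(X + X))) ⊢ —b→ s3
  s3 = a.((rec X. a.b.b.a.(X + X)) + (rec X. a.b.b.a.(X + X))) ⊢ —a→ s4
  s4 = (rec X. a.b.b.a.(X + X)) + (rec X. a.b.b.a.(X + X)) ⊢ —a→ s1
Q's transition system — 5 states:
  t0 = rec X. a.b.b.a.(X + X + X) ⊢ —a→ t1
  t1 = b.b.a.((rec X. a.b.b.a.(X + X + X)) + (rec X. a.b.b.a.(X + X + X)) + (rec X. a.b.b.a.(X + X + X))) ⊢ —b→ t2
  t2 = b.a.((rec X. a.b.b.a.(X + X + X)) + (rec X. a.b.b.a.(X + X + X)) + (rec X. a.b.b.a.(X + X + X))) ⊢ —b→ t3
  t3 = a.((rec X. a.b.b.a.(X + X + X)) + (rec X. a.b.b.a.(X + X + X)) + (rec X. a.b.b.a.(X + X + X))) ⊢ —a→ t4
  t4 = (rec X. a.b.b.a.(X + X + X)) + (rec X. a.b.b.a.(X + X + X)) + (rec X. a.b.b.a.(X + X + X)) ⊢ —a→ t1
Coarsest stable partition (strong bisimilarity classes):
  B0 = {s0, s4, t0, t4}
  B1 = {s1, t1}
  B2 = {s2, t2}
  B3 = {s3, t3}
s0 ∈ B0, t0 ∈ B0 → same block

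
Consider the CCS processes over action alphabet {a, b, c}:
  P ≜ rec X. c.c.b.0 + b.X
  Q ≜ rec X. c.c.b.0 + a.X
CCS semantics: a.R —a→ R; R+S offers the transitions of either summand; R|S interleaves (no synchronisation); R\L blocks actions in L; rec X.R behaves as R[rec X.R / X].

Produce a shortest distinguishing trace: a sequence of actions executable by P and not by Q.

Reachable graph of P (4 states):
  m0 = rec X. c.c.b.0 + b.X :: =b=> m0, =c=> m1
  m1 = c.b.0 :: =c=> m2
  m2 = b.0 :: =b=> m3
  m3 = 0 :: deadlocked
Reachable graph of Q (4 states):
  n0 = rec X. c.c.b.0 + a.X :: =a=> n0, =c=> n1
  n1 = c.b.0 :: =c=> n2
  n2 = b.0 :: =b=> n3
  n3 = 0 :: deadlocked
Run σ = ⟨b⟩ on P: start {m0}
  [1] b ⇒ {m0}
  ✓ P
Run σ = ⟨b⟩ on Q: start {n0}
  [1] b ⇒ ∅ (Q stuck)

b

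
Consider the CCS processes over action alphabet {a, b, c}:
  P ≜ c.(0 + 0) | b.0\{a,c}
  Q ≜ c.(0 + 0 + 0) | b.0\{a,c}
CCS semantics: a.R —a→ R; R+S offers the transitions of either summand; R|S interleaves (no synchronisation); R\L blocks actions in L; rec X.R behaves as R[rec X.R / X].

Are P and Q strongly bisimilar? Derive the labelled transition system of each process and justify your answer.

P ~ Q

Reachable graph of P (4 states):
  m0 = c.(0 + 0) | b.0\{a,c} ⊢ =b=> m1, =c=> m2
  m1 = c.(0 + 0) | 0\{a,c} ⊢ =c=> m3
  m2 = (0 + 0) | b.0\{a,c} ⊢ =b=> m3
  m3 = (0 + 0) | 0\{a,c} ⊢ ·
Reachable graph of Q (4 states):
  n0 = c.(0 + 0 + 0) | b.0\{a,c} ⊢ =b=> n1, =c=> n2
  n1 = c.(0 + 0 + 0) | 0\{a,c} ⊢ =c=> n3
  n2 = (0 + 0 + 0) | b.0\{a,c} ⊢ =b=> n3
  n3 = (0 + 0 + 0) | 0\{a,c} ⊢ ·
Coarsest stable partition (strong bisimilarity classes):
  B0 = {m0, n0}
  B1 = {m1, n1}
  B2 = {m3, n3}
  B3 = {m2, n2}
m0 ∈ B0, n0 ∈ B0 → same block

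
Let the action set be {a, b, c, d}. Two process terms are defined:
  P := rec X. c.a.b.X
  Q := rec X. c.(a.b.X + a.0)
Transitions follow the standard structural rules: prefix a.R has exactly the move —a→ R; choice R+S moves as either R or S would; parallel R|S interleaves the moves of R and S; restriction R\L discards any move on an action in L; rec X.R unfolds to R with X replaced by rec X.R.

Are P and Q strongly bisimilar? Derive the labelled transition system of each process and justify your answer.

LTS(P): 3 reachable states
  s0 = rec X. c.a.b.X :: —c→ s1
  s1 = a.b.(rec X. c.a.b.X) :: —a→ s2
  s2 = b.(rec X. c.a.b.X) :: —b→ s0
LTS(Q): 4 reachable states
  t0 = rec X. c.(a.b.X + a.0) :: —c→ t1
  t1 = a.b.(rec X. c.(a.b.X + a.0)) + a.0 :: —a→ t2, —a→ t3
  t2 = 0 :: stopped
  t3 = b.(rec X. c.(a.b.X + a.0)) :: —b→ t0
Bisimilarity quotient blocks:
  B0 = {s0}
  B1 = {s1}
  B2 = {s2}
  B3 = {t0}
  B4 = {t1}
  B5 = {t2}
  B6 = {t3}
s0 ∈ B0, t0 ∈ B3 → different blocks

not bisimilar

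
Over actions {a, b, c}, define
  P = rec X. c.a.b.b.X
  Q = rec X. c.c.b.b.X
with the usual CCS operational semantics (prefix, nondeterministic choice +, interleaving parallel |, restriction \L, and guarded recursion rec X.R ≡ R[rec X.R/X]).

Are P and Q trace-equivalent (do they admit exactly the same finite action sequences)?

NO — witness ⟨ca⟩

Reachable graph of P (4 states):
  m0 = rec X. c.a.b.b.X has moves —c→ m1
  m1 = a.b.b.(rec X. c.a.b.b.X) has moves —a→ m2
  m2 = b.b.(rec X. c.a.b.b.X) has moves —b→ m3
  m3 = b.(rec X. c.a.b.b.X) has moves —b→ m0
Reachable graph of Q (4 states):
  n0 = rec X. c.c.b.b.X has moves —c→ n1
  n1 = c.b.b.(rec X. c.c.b.b.X) has moves —c→ n2
  n2 = b.b.(rec X. c.c.b.b.X) has moves —b→ n3
  n3 = b.(rec X. c.c.b.b.X) has moves —b→ n0
Executing ca from P (initial set {m0}):
  after c @ step 1: {m1}
  after a @ step 2: {m2}
  P completes σ.
Executing ca from Q (initial set {n0}):
  after c @ step 1: {n1}
  after a @ step 2: no successor for Q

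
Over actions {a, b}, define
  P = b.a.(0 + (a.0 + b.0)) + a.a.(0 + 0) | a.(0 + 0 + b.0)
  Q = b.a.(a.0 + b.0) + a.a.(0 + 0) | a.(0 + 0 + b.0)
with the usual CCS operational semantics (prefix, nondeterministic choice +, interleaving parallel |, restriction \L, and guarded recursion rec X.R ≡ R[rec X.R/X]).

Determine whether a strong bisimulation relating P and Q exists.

Reachable graph of P (12 states):
  p0 = b.a.(0 + (a.0 + b.0)) + a.a.(0 + 0) | a.(0 + 0 + b.0) has moves ··a··> p1, ··a··> p2, ··b··> p3
  p1 = a.(0 + 0) | a.(0 + 0 + b.0) has moves ··a··> p4, ··a··> p5
  p2 = a.a.(0 + 0) | (0 + 0 + b.0) has moves ··a··> p5, ··b··> p6
  p3 = a.(0 + (a.0 + b.0)) has moves ··a··> p7
  p4 = (0 + 0) | a.(0 + 0 + b.0) has moves ··a··> p8
  p5 = a.(0 + 0) | (0 + 0 + b.0) has moves ··a··> p8, ··b··> p9
  p6 = a.a.(0 + 0) | 0 has moves ··a··> p9
  p7 = 0 + (a.0 + b.0) has moves ··a··> p10, ··b··> p10
  p8 = (0 + 0) | (0 + 0 + b.0) has moves ··b··> p11
  p9 = a.(0 + 0) | 0 has moves ··a··> p11
  p10 = 0 has moves deadlocked
  p11 = (0 + 0) | 0 has moves deadlocked
Reachable graph of Q (12 states):
  q0 = b.a.(a.0 + b.0) + a.a.(0 + 0) | a.(0 + 0 + b.0) has moves ··a··> q1, ··a··> q2, ··b··> q3
  q1 = a.(0 + 0) | a.(0 + 0 + b.0) has moves ··a··> q4, ··a··> q5
  q2 = a.a.(0 + 0) | (0 + 0 + b.0) has moves ··a··> q5, ··b··> q6
  q3 = a.(a.0 + b.0) has moves ··a··> q7
  q4 = (0 + 0) | a.(0 + 0 + b.0) has moves ··a··> q8
  q5 = a.(0 + 0) | (0 + 0 + b.0) has moves ··a··> q8, ··b··> q9
  q6 = a.a.(0 + 0) | 0 has moves ··a··> q9
  q7 = a.0 + b.0 has moves ··a··> q10, ··b··> q10
  q8 = (0 + 0) | (0 + 0 + b.0) has moves ··b··> q11
  q9 = a.(0 + 0) | 0 has moves ··a··> q11
  q10 = 0 has moves deadlocked
  q11 = (0 + 0) | 0 has moves deadlocked
Coarsest stable partition (strong bisimilarity classes):
  B0 = {p0, q0}
  B1 = {p1, q1}
  B2 = {p4, q4}
  B3 = {p8, q8}
  B4 = {p10, p11, q10, q11}
  B5 = {p5, q5}
  B6 = {p9, q9}
  B7 = {p2, q2}
  B8 = {p6, q6}
  B9 = {p3, q3}
  B10 = {p7, q7}
p0 ∈ B0, q0 ∈ B0 → same block

YES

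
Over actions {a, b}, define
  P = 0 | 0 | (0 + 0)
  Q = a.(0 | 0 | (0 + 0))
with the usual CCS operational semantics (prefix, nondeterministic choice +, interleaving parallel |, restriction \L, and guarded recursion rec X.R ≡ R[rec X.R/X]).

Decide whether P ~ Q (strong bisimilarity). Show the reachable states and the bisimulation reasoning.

P's transition system — 1 states:
  m0 = 0 | 0 | (0 + 0) has moves deadlocked
Q's transition system — 2 states:
  n0 = a.(0 | 0 | (0 + 0)) has moves —a→ n1
  n1 = 0 | 0 | (0 + 0) has moves deadlocked
Coarsest stable partition (strong bisimilarity classes):
  B0 = {m0, n1}
  B1 = {n0}
m0 ∈ B0, n0 ∈ B1 → different blocks

not bisimilar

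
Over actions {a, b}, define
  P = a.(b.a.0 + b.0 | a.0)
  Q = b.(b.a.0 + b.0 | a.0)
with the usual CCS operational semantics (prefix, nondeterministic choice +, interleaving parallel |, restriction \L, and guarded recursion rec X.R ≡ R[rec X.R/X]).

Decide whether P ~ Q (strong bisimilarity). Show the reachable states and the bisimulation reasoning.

LTS(P): 7 reachable states
  p0 = a.(b.a.0 + b.0 | a.0) ⊢ ··a··> p1
  p1 = b.a.0 + b.0 | a.0 ⊢ ··a··> p2, ··b··> p3, ··b··> p4
  p2 = b.0 | 0 ⊢ ··b··> p5
  p3 = 0 | a.0 ⊢ ··a··> p5
  p4 = a.0 ⊢ ··a··> p6
  p5 = 0 | 0 ⊢ stopped
  p6 = 0 ⊢ stopped
LTS(Q): 7 reachable states
  q0 = b.(b.a.0 + b.0 | a.0) ⊢ ··b··> q1
  q1 = b.a.0 + b.0 | a.0 ⊢ ··a··> q2, ··b··> q3, ··b··> q4
  q2 = b.0 | 0 ⊢ ··b··> q5
  q3 = 0 | a.0 ⊢ ··a··> q5
  q4 = a.0 ⊢ ··a··> q6
  q5 = 0 | 0 ⊢ stopped
  q6 = 0 ⊢ stopped
Partition-refinement fixed point:
  B0 = {p0}
  B1 = {p1, q1}
  B2 = {p3, p4, q3, q4}
  B3 = {p5, p6, q5, q6}
  B4 = {p2, q2}
  B5 = {q0}
p0 ∈ B0, q0 ∈ B5 → different blocks

P ≁ Q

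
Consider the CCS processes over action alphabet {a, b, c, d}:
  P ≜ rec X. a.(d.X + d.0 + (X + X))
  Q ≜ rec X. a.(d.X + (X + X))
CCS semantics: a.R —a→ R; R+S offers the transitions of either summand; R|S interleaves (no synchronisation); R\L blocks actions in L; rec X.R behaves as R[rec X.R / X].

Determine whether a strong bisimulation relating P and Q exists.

Reachable graph of P (3 states):
  m0 = rec X. a.(d.X + d.0 + (X + X)) has moves =a=> m1
  m1 = d.(rec X. a.(d.X + d.0 + (X + X))) + d.0 + ((rec X. a.(d.X + d.0 + (X + X))) + (rec X. a.(d.X + d.0 + (X + X)))) has moves =a=> m1, =d=> m0, =d=> m2
  m2 = 0 has moves ·
Reachable graph of Q (2 states):
  n0 = rec X. a.(d.X + (X + X)) has moves =a=> n1
  n1 = d.(rec X. a.(d.X + (X + X))) + ((rec X. a.(d.X + (X + X))) + (rec X. a.(d.X + (X + X)))) has moves =a=> n1, =d=> n0
Coarsest stable partition (strong bisimilarity classes):
  B0 = {m0}
  B1 = {m1}
  B2 = {m2}
  B3 = {n0}
  B4 = {n1}
m0 ∈ B0, n0 ∈ B3 → different blocks

NO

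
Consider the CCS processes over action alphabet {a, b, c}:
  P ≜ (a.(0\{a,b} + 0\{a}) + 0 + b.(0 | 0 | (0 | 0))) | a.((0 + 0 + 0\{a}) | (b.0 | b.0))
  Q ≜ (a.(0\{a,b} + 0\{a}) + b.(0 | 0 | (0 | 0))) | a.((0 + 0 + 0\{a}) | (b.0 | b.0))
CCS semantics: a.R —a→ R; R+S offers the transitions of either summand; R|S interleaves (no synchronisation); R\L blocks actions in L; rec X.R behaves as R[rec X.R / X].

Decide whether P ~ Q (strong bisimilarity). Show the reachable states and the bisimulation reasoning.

bisimilar

P's transition system — 15 states:
  p0 = (a.(0\{a,b} + 0\{a}) + 0 + b.(0 | 0 | (0 | 0))) | a.((0 + 0 + 0\{a}) | (b.0 | b.0)) ⊢ --a--▸ p1, --a--▸ p2, --b--▸ p3
  p1 = (0\{a,b} + 0\{a}) | a.((0 + 0 + 0\{a}) | (b.0 | b.0)) ⊢ --a--▸ p4
  p2 = (a.(0\{a,b} + 0\{a}) + 0 + b.(0 | 0 | (0 | 0))) | ((0 + 0 + 0\{a}) | (b.0 | b.0)) ⊢ --a--▸ p4, --b--▸ p5, --b--▸ p6, --b--▸ p7
  p3 = 0 | 0 | (0 | 0) | a.((0 + 0 + 0\{a}) | (b.0 | b.0)) ⊢ --a--▸ p7
  p4 = (0\{a,b} + 0\{a}) | ((0 + 0 + 0\{a}) | (b.0 | b.0)) ⊢ --b--▸ p8, --b--▸ p9
  p5 = (a.(0\{a,b} + 0\{a}) + 0 + b.(0 | 0 | (0 | 0))) | ((0 + 0 + 0\{a}) | (0 | b.0)) ⊢ --a--▸ p8, --b--▸ p10, --b--▸ p11
  p6 = (a.(0\{a,b} + 0\{a}) + 0 + b.(0 | 0 | (0 | 0))) | ((0 + 0 + 0\{a}) | (b.0 | 0)) ⊢ --a--▸ p9, --b--▸ p10, --b--▸ p12
  p7 = 0 | 0 | (0 | 0) | ((0 + 0 + 0\{a}) | (b.0 | b.0)) ⊢ --b--▸ p11, --b--▸ p12
  p8 = (0\{a,b} + 0\{a}) | ((0 + 0 + 0\{a}) | (0 | b.0)) ⊢ --b--▸ p13
  p9 = (0\{a,b} + 0\{a}) | ((0 + 0 + 0\{a}) | (b.0 | 0)) ⊢ --b--▸ p13
  p10 = (a.(0\{a,b} + 0\{a}) + 0 + b.(0 | 0 | (0 | 0))) | ((0 + 0 + 0\{a}) | (0 | 0)) ⊢ --a--▸ p13, --b--▸ p14
  p11 = 0 | 0 | (0 | 0) | ((0 + 0 + 0\{a}) | (0 | b.0)) ⊢ --b--▸ p14
  p12 = 0 | 0 | (0 | 0) | ((0 + 0 + 0\{a}) | (b.0 | 0)) ⊢ --b--▸ p14
  p13 = (0\{a,b} + 0\{a}) | ((0 + 0 + 0\{a}) | (0 | 0)) ⊢ ∅
  p14 = 0 | 0 | (0 | 0) | ((0 + 0 + 0\{a}) | (0 | 0)) ⊢ ∅
Q's transition system — 15 states:
  q0 = (a.(0\{a,b} + 0\{a}) + b.(0 | 0 | (0 | 0))) | a.((0 + 0 + 0\{a}) | (b.0 | b.0)) ⊢ --a--▸ q1, --a--▸ q2, --b--▸ q3
  q1 = (0\{a,b} + 0\{a}) | a.((0 + 0 + 0\{a}) | (b.0 | b.0)) ⊢ --a--▸ q4
  q2 = (a.(0\{a,b} + 0\{a}) + b.(0 | 0 | (0 | 0))) | ((0 + 0 + 0\{a}) | (b.0 | b.0)) ⊢ --a--▸ q4, --b--▸ q5, --b--▸ q6, --b--▸ q7
  q3 = 0 | 0 | (0 | 0) | a.((0 + 0 + 0\{a}) | (b.0 | b.0)) ⊢ --a--▸ q7
  q4 = (0\{a,b} + 0\{a}) | ((0 + 0 + 0\{a}) | (b.0 | b.0)) ⊢ --b--▸ q8, --b--▸ q9
  q5 = (a.(0\{a,b} + 0\{a}) + b.(0 | 0 | (0 | 0))) | ((0 + 0 + 0\{a}) | (0 | b.0)) ⊢ --a--▸ q8, --b--▸ q10, --b--▸ q11
  q6 = (a.(0\{a,b} + 0\{a}) + b.(0 | 0 | (0 | 0))) | ((0 + 0 + 0\{a}) | (b.0 | 0)) ⊢ --a--▸ q9, --b--▸ q10, --b--▸ q12
  q7 = 0 | 0 | (0 | 0) | ((0 + 0 + 0\{a}) | (b.0 | b.0)) ⊢ --b--▸ q11, --b--▸ q12
  q8 = (0\{a,b} + 0\{a}) | ((0 + 0 + 0\{a}) | (0 | b.0)) ⊢ --b--▸ q13
  q9 = (0\{a,b} + 0\{a}) | ((0 + 0 + 0\{a}) | (b.0 | 0)) ⊢ --b--▸ q13
  q10 = (a.(0\{a,b} + 0\{a}) + b.(0 | 0 | (0 | 0))) | ((0 + 0 + 0\{a}) | (0 | 0)) ⊢ --a--▸ q13, --b--▸ q14
  q11 = 0 | 0 | (0 | 0) | ((0 + 0 + 0\{a}) | (0 | b.0)) ⊢ --b--▸ q14
  q12 = 0 | 0 | (0 | 0) | ((0 + 0 + 0\{a}) | (b.0 | 0)) ⊢ --b--▸ q14
  q13 = (0\{a,b} + 0\{a}) | ((0 + 0 + 0\{a}) | (0 | 0)) ⊢ ∅
  q14 = 0 | 0 | (0 | 0) | ((0 + 0 + 0\{a}) | (0 | 0)) ⊢ ∅
Partition-refinement fixed point:
  B0 = {p0, q0}
  B1 = {p1, p3, q1, q3}
  B2 = {p4, p7, q4, q7}
  B3 = {p11, p12, p8, p9, q11, q12, q8, q9}
  B4 = {p13, p14, q13, q14}
  B5 = {p2, q2}
  B6 = {p5, p6, q5, q6}
  B7 = {p10, q10}
p0 ∈ B0, q0 ∈ B0 → same block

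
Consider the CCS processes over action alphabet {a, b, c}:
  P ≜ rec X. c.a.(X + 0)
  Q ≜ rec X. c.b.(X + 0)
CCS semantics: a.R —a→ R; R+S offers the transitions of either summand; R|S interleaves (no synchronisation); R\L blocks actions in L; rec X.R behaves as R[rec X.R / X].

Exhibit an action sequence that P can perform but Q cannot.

P's transition system — 3 states:
  s0 = rec X. c.a.(X + 0) → —c→ s1
  s1 = a.((rec X. c.a.(X + 0)) + 0) → —a→ s2
  s2 = (rec X. c.a.(X + 0)) + 0 → —c→ s1
Q's transition system — 3 states:
  t0 = rec X. c.b.(X + 0) → —c→ t1
  t1 = b.((rec X. c.b.(X + 0)) + 0) → —b→ t2
  t2 = (rec X. c.b.(X + 0)) + 0 → —c→ t1
Executing ca from P (initial set {s0}):
  step 1 (c): {s1}
  step 2 (a): {s2}
  ✓ P
Executing ca from Q (initial set {t0}):
  step 1 (c): {t1}
  step 2 (a): ∅ (Q stuck)

ca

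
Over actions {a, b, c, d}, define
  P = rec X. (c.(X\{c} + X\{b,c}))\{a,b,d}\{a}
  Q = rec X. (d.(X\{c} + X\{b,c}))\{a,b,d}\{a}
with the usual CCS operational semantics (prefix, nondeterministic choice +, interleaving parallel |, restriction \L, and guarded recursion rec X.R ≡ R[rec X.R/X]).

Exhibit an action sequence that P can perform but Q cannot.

c

P's transition system — 2 states:
  m0 = rec X. (c.(X\{c} + X\{b,c}))\{a,b,d}\{a} :: -c-> m1
  m1 = ((rec X. (c.(X\{c} + X\{b,c}))\{a,b,d}\{a})\{c} + (rec X. (c.(X\{c} + X\{b,c}))\{a,b,d}\{a})\{b,c})\{a,b,d}\{a} :: stopped
Q's transition system — 1 states:
  n0 = rec X. (d.(X\{c} + X\{b,c}))\{a,b,d}\{a} :: stopped
Trace ⟨c⟩ through P, begin at {m0}:
  step 1 (c): {m1}
  — P admits the full trace.
Trace ⟨c⟩ through Q, begin at {n0}:
  step 1 (c): ∅ (Q stuck)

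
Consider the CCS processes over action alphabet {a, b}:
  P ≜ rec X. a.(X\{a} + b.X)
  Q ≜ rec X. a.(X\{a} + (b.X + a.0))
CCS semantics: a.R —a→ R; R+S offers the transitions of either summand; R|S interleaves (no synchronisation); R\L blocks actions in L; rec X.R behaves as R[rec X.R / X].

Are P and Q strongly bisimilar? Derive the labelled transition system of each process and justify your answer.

P ≁ Q

Reachable graph of P (2 states):
  m0 = rec X. a.(X\{a} + b.X) | ··a··> m1
  m1 = (rec X. a.(X\{a} + b.X))\{a} + b.(rec X. a.(X\{a} + b.X)) | ··b··> m0
Reachable graph of Q (3 states):
  n0 = rec X. a.(X\{a} + (b.X + a.0)) | ··a··> n1
  n1 = (rec X. a.(X\{a} + (b.X + a.0)))\{a} + (b.(rec X. a.(X\{a} + (b.X + a.0))) + a.0) | ··a··> n2, ··b··> n0
  n2 = 0 | ·
Partition-refinement fixed point:
  B0 = {m0}
  B1 = {m1}
  B2 = {n0}
  B3 = {n1}
  B4 = {n2}
m0 ∈ B0, n0 ∈ B2 → different blocks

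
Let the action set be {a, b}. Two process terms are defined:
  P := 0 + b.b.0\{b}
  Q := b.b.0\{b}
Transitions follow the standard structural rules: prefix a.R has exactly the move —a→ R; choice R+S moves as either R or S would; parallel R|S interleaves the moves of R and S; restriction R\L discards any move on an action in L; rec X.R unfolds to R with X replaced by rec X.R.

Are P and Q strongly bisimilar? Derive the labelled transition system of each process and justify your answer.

Reachable graph of P (3 states):
  p0 = 0 + b.b.0\{b} ⊢ -b-> p1
  p1 = b.0\{b} ⊢ -b-> p2
  p2 = 0\{b} ⊢ ·
Reachable graph of Q (3 states):
  q0 = b.b.0\{b} ⊢ -b-> q1
  q1 = b.0\{b} ⊢ -b-> q2
  q2 = 0\{b} ⊢ ·
Partition-refinement fixed point:
  B0 = {p0, q0}
  B1 = {p1, q1}
  B2 = {p2, q2}
p0 ∈ B0, q0 ∈ B0 → same block

bisimilar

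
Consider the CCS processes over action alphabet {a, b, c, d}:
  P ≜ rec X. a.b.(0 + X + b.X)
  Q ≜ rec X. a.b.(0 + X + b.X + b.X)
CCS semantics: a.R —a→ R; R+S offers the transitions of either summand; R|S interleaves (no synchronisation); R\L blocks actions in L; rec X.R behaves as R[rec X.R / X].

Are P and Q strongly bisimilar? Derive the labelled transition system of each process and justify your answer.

LTS(P): 3 reachable states
  m0 = rec X. a.b.(0 + X + b.X) has moves -a-> m1
  m1 = b.(0 + (rec X. a.b.(0 + X + b.X)) + b.(rec X. a.b.(0 + X + b.X))) has moves -b-> m2
  m2 = 0 + (rec X. a.b.(0 + X + b.X)) + b.(rec X. a.b.(0 + X + b.X)) has moves -a-> m1, -b-> m0
LTS(Q): 3 reachable states
  n0 = rec X. a.b.(0 + X + b.X + b.X) has moves -a-> n1
  n1 = b.(0 + (rec X. a.b.(0 + X + b.X + b.X)) + b.(rec X. a.b.(0 + X + b.X + b.X)) + b.(rec X. a.b.(0 + X + b.X + b.X))) has moves -b-> n2
  n2 = 0 + (rec X. a.b.(0 + X + b.X + b.X)) + b.(rec X. a.b.(0 + X + b.X + b.X)) + b.(rec X. a.b.(0 + X + b.X + b.X)) has moves -a-> n1, -b-> n0
Bisimilarity quotient blocks:
  B0 = {m0, n0}
  B1 = {m1, n1}
  B2 = {m2, n2}
m0 ∈ B0, n0 ∈ B0 → same block

bisimilar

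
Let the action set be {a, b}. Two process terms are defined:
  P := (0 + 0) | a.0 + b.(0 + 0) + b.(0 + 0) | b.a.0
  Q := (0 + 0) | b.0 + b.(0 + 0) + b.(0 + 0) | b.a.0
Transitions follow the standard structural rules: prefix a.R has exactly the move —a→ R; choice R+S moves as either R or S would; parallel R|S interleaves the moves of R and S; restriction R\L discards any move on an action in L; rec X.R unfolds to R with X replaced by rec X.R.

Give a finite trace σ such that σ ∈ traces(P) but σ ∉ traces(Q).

P's transition system — 7 states:
  p0 = (0 + 0) | a.0 + b.(0 + 0) + b.(0 + 0) | b.a.0 → ··a··> p1, ··b··> p2, ··b··> p3, ··b··> p4
  p1 = (0 + 0) | 0 → ∅
  p2 = (0 + 0) | b.a.0 → ··b··> p5
  p3 = 0 + 0 → ∅
  p4 = b.(0 + 0) | a.0 → ··a··> p6, ··b··> p5
  p5 = (0 + 0) | a.0 → ··a··> p1
  p6 = b.(0 + 0) | 0 → ··b··> p1
Q's transition system — 7 states:
  q0 = (0 + 0) | b.0 + b.(0 + 0) + b.(0 + 0) | b.a.0 → ··b··> q1, ··b··> q2, ··b··> q3, ··b··> q4
  q1 = (0 + 0) | 0 → ∅
  q2 = (0 + 0) | b.a.0 → ··b··> q5
  q3 = 0 + 0 → ∅
  q4 = b.(0 + 0) | a.0 → ··a··> q6, ··b··> q5
  q5 = (0 + 0) | a.0 → ··a··> q1
  q6 = b.(0 + 0) | 0 → ··b··> q1
Executing a from P (initial set {p0}):
  [1] a ⇒ {p1}
  — P admits the full trace.
Executing a from Q (initial set {q0}):
  [1] a ⇒ ∅ (Q stuck)

a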